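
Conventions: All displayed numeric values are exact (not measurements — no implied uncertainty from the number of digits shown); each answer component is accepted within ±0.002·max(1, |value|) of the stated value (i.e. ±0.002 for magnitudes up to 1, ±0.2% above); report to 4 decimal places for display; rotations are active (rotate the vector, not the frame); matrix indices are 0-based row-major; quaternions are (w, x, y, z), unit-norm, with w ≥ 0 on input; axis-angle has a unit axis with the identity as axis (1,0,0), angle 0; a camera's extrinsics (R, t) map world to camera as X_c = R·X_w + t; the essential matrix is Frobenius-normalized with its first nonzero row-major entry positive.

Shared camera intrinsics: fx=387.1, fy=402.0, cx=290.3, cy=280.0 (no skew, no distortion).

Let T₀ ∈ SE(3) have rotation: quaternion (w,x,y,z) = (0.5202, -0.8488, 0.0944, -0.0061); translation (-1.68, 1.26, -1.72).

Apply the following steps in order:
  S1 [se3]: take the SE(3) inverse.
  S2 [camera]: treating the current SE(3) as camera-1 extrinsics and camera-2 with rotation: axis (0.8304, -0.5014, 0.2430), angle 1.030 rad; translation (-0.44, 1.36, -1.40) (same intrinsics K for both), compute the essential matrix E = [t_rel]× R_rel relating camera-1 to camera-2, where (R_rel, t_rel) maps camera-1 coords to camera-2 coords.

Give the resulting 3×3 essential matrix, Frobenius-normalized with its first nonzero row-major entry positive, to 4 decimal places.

after S1 (invert_se3): R=[0.9821 -0.1666 -0.0879; -0.1539 -0.4410 -0.8842; 0.1086 0.8819 -0.4587], t=(1.7087, -1.2238, -1.7178)
after S2 (essential): [0.1817 -0.3069 0.5432; -0.2429 -0.3637 0.1503; -0.4894 -0.2954 -0.1926]

matrix = [0.1817 -0.3069 0.5432; -0.2429 -0.3637 0.1503; -0.4894 -0.2954 -0.1926]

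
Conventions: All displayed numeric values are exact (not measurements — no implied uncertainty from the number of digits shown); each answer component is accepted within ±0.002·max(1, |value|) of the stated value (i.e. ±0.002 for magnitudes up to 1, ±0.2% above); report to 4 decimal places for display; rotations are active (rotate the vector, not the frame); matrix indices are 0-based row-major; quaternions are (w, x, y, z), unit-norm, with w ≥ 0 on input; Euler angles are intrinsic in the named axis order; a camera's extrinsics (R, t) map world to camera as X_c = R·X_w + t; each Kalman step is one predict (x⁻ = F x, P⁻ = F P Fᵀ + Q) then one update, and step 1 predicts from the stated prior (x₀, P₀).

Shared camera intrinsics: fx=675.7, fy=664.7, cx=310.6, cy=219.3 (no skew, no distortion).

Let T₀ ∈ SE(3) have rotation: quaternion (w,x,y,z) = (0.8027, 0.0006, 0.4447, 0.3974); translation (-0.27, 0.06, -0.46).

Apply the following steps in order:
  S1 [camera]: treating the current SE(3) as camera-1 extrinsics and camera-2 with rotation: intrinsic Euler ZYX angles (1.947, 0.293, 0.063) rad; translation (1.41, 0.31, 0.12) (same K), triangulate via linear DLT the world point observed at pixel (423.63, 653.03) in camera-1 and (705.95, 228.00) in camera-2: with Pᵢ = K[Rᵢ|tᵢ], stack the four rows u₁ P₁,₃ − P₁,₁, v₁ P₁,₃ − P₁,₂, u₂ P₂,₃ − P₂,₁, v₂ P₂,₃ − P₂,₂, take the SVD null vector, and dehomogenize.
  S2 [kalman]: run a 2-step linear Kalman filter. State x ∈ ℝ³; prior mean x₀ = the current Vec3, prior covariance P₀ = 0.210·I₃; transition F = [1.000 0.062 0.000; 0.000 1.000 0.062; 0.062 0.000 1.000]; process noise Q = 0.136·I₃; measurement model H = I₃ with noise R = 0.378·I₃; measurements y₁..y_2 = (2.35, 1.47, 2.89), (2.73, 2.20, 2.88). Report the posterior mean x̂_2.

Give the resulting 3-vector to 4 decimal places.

result = (1.7855, 1.7083, 2.5250)

after S1 (triangulate): (-0.5292, 0.6221, 1.3736)
after S2 (kf_track): (1.7855, 1.7083, 2.5250)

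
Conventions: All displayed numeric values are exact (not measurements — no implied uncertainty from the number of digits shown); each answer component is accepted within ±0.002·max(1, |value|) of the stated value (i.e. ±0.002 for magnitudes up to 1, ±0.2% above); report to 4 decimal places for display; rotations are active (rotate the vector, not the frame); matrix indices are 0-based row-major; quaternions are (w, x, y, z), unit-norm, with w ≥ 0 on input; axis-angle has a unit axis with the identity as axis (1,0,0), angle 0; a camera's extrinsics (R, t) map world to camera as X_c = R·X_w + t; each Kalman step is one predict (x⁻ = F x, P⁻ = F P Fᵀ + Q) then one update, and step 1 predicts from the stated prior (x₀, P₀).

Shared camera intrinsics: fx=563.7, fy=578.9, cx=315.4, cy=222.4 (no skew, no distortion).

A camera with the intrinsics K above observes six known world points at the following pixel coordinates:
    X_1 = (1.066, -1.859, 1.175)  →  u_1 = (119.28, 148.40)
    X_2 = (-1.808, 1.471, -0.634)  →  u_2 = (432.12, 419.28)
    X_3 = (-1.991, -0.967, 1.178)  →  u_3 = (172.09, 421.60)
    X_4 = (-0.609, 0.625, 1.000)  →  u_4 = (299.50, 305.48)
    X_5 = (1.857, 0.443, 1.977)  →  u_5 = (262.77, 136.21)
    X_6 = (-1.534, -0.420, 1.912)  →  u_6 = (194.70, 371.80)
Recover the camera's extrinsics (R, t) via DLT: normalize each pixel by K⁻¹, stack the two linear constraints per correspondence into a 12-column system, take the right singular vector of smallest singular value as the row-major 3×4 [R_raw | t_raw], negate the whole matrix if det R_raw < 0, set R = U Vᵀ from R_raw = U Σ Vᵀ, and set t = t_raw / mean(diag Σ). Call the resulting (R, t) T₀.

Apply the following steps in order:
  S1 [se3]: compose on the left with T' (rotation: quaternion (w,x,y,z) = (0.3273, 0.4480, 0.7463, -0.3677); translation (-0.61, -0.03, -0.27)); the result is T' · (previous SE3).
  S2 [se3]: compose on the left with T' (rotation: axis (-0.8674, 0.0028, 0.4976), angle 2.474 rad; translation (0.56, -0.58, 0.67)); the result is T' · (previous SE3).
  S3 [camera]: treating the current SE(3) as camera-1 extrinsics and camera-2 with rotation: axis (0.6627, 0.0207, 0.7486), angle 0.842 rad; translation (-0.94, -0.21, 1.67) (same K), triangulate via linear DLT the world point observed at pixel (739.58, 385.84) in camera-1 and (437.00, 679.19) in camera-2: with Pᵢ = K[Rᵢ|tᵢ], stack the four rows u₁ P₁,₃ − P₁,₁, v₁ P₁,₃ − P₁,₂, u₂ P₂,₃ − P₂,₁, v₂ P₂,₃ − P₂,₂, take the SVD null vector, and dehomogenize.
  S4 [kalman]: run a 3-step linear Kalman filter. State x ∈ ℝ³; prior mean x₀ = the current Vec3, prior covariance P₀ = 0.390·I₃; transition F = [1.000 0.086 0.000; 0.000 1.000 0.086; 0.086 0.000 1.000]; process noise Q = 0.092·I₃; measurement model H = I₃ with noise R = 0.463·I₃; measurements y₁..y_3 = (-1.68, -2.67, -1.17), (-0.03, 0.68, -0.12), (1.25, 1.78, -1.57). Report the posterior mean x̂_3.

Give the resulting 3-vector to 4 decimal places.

source (pnp_recover): camera pose = R=[0.0440 0.8256 -0.5625; -0.9890 0.1155 0.0921; 0.1411 0.5523 0.8216], t=(-0.1402, 0.3199, 6.4900)
after S1 (compose_se3): R=[-0.8939 -0.1244 0.4307; -0.4245 -0.0738 -0.9024; 0.1441 -0.9895 0.0132], t=(0.7671, -5.4502, -3.5817)
after S2 (compose_se3): R=[-0.4769 0.7144 0.5121; 0.1396 -0.5136 0.8466; 0.8678 0.4752 0.1452], t=(5.4444, 2.0007, 4.2202)
after S3 (triangulate): (1.9232, 0.3050, -0.5076)
after S4 (kf_track): (0.4768, 0.3415, -0.8405)

result = (0.4768, 0.3415, -0.8405)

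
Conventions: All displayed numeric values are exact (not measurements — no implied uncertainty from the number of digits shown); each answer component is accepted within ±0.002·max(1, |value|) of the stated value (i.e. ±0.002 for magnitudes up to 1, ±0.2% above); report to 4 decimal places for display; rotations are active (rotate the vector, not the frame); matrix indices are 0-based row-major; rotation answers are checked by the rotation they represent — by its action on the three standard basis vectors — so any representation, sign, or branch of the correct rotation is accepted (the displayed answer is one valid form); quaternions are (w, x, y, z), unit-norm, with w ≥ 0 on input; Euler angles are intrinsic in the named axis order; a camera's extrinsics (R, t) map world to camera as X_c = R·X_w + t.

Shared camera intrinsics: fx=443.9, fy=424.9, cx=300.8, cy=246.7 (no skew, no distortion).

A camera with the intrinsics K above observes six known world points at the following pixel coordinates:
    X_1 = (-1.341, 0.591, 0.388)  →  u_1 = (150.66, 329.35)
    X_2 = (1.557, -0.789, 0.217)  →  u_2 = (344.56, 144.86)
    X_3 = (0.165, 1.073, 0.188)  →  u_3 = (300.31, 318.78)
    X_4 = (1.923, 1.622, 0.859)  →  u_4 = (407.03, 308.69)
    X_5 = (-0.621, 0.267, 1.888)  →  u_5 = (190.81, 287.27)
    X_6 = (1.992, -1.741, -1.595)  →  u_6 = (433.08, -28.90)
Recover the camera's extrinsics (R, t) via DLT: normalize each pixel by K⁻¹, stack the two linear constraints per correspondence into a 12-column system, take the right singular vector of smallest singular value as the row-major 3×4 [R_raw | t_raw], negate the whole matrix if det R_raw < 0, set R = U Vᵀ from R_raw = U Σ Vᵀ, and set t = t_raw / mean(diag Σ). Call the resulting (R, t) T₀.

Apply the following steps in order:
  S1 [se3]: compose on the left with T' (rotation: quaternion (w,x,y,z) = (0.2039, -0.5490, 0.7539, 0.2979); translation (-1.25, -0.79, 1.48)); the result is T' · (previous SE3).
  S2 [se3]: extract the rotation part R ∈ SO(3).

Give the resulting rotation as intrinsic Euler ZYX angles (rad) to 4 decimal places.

rotation (euler_zyx) = (-1.5324, 1.1223, 3.1176)

source (pnp_recover): camera pose = R=[0.8725 0.3493 -0.3416; -0.3140 0.9366 0.1555; 0.3743 -0.0284 0.9269], t=(-0.4600, -0.1400, 4.7598)
after S1 (compose_se3): R=[0.0166 -0.9981 -0.0585; -0.4333 -0.0600 0.8992; -0.9011 0.0104 -0.4335], t=(-1.0661, 2.7074, -1.7790)
after S2 (rot_of_se3): [0.0166 -0.9981 -0.0585; -0.4333 -0.0600 0.8992; -0.9011 0.0104 -0.4335]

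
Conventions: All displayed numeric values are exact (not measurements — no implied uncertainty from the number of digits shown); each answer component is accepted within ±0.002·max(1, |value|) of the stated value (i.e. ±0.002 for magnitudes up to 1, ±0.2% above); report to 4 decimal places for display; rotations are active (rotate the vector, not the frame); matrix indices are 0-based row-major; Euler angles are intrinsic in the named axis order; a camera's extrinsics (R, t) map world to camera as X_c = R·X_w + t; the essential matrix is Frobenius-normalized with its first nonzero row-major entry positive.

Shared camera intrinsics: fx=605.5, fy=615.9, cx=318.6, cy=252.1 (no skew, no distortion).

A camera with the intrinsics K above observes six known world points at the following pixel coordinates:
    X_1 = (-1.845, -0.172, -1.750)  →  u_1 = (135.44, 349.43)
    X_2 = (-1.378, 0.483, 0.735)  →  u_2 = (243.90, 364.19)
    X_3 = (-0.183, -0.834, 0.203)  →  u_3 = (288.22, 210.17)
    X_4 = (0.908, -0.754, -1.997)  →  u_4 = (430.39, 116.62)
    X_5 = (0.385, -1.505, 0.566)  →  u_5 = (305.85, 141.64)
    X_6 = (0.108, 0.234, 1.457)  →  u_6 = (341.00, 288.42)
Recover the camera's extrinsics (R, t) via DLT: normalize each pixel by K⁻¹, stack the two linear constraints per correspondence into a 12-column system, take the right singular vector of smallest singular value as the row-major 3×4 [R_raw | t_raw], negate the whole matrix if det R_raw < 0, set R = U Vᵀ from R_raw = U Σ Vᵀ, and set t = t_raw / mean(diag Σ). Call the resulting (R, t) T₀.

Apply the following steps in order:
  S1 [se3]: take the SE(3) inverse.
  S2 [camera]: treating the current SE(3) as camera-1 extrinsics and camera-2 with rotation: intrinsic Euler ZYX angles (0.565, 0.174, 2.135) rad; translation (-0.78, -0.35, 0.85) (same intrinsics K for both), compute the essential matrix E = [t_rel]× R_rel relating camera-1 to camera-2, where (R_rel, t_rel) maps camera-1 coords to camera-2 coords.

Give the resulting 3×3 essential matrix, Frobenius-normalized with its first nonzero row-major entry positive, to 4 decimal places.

matrix = [0.5042 -0.4422 0.0411; -0.0451 -0.3551 0.0046; 0.4917 0.4221 0.0222]

source (pnp_recover): camera pose = R=[0.8953 0.4384 -0.0793; -0.4335 0.8983 0.0718; 0.1027 -0.0299 0.9943], t=(0.2100, 0.2000, 6.4795)
after S1 (invert_se3): R=[0.8953 -0.4335 0.1027; 0.4384 0.8983 -0.0299; -0.0793 0.0718 0.9943], t=(-0.7667, -0.0777, -6.4400)
after S2 (essential): [0.5042 -0.4422 0.0411; -0.0451 -0.3551 0.0046; 0.4917 0.4221 0.0222]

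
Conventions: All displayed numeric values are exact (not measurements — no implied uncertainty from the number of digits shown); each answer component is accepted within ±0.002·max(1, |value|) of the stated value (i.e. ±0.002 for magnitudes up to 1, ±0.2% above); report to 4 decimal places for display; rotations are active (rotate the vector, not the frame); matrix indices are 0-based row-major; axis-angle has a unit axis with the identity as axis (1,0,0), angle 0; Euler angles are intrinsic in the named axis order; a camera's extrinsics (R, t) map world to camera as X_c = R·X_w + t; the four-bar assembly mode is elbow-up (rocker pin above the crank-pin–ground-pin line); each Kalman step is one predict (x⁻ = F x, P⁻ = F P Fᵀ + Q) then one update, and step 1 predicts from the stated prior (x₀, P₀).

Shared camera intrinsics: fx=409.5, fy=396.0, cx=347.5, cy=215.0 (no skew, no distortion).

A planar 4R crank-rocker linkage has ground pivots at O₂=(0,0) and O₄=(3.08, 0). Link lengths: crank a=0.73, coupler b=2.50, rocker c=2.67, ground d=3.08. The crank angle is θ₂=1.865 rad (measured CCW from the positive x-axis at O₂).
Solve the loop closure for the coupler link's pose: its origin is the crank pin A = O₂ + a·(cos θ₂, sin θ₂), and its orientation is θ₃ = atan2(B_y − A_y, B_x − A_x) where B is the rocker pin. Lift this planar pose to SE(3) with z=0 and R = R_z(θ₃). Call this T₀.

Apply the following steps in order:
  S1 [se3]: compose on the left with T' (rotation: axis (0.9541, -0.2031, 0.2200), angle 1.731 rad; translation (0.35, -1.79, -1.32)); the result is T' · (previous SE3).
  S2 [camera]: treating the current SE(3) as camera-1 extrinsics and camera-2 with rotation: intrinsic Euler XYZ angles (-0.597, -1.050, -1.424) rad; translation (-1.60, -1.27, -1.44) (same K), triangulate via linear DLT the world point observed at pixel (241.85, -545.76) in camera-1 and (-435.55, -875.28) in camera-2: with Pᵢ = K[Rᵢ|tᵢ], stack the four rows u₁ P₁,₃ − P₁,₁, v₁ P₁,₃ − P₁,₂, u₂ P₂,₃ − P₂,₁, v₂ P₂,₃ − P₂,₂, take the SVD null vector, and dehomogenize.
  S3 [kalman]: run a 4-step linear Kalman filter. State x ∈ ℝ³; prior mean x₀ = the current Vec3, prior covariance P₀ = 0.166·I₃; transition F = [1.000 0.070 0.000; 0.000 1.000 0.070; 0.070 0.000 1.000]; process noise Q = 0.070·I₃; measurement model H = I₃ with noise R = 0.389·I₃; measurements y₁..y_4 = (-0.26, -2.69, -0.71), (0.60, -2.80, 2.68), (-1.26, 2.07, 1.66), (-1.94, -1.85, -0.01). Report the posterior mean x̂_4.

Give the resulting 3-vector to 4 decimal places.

result = (-0.6365, -0.6663, 0.7691)

source (fourbar_fk): coupler pose = R=[0.7700 -0.6380 0.0000; 0.6380 0.7700 0.0000; 0.0000 0.0000 1.0000], t=(-0.2117, 0.6986, 0.0000)
after S1 (compose_se3): R=[0.4080 -0.9120 0.0429; -0.0770 -0.0812 -0.9937; 0.9097 0.4022 -0.1034], t=(-0.1484, -1.8664, -0.7921)
after S2 (triangulate): (1.9063, 1.0888, 0.4608)
after S3 (kf_track): (-0.6365, -0.6663, 0.7691)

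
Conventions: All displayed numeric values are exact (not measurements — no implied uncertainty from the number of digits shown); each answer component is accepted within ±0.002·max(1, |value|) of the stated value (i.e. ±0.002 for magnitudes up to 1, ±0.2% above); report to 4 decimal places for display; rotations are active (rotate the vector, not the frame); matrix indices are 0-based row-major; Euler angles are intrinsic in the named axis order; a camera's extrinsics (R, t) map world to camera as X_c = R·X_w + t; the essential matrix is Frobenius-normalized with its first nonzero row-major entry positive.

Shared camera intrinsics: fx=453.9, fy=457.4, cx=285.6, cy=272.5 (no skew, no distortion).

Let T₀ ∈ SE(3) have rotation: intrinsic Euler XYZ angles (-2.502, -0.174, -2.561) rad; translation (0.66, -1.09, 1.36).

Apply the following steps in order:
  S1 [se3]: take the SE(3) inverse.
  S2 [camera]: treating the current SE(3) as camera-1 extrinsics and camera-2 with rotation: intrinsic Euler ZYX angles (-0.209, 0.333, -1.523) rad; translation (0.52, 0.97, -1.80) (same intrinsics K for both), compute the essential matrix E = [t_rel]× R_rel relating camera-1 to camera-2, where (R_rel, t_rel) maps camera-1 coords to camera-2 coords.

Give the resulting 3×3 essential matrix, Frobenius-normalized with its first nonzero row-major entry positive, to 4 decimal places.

matrix = [0.1227 -0.3374 -0.4230; 0.1965 0.2857 0.3528; 0.6680 -0.0155 -0.0313]

after S1 (invert_se3): R=[-0.8235 0.3537 0.4435; 0.5402 0.7275 0.4229; -0.1731 0.5879 -0.7902], t=(0.3258, -0.1386, 1.8297)
after S2 (essential): [0.1227 -0.3374 -0.4230; 0.1965 0.2857 0.3528; 0.6680 -0.0155 -0.0313]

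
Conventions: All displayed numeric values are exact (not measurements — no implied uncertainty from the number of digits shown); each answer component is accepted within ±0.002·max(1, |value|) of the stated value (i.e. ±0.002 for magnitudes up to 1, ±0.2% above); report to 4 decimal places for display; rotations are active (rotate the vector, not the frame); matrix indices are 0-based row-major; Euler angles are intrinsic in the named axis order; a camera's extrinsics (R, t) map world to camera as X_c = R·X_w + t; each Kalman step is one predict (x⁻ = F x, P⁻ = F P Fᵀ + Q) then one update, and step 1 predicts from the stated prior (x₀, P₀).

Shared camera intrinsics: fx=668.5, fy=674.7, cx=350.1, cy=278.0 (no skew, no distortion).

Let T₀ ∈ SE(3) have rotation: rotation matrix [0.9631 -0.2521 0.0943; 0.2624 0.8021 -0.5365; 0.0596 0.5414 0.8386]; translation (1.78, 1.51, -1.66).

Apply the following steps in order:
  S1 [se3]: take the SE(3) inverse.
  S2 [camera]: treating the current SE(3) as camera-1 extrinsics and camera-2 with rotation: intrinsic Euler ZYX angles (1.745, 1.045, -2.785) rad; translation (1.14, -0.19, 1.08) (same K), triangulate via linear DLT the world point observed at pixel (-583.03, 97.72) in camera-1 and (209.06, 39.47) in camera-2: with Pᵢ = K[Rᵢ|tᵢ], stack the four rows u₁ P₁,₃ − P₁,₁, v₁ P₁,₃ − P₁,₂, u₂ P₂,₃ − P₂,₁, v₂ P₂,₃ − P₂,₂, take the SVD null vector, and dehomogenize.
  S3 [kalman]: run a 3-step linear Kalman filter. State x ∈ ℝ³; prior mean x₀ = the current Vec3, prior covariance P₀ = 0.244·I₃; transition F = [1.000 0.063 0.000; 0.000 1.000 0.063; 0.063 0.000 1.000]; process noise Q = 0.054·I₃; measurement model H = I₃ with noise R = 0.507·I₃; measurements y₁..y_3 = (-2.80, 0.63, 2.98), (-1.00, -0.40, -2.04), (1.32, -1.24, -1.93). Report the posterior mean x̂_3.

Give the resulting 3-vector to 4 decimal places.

result = (-1.0078, -0.8666, -0.5630)

after S1 (invert_se3): R=[0.9631 0.2624 0.0596; -0.2521 0.8021 0.5414; 0.0943 -0.5365 0.8386], t=(-2.0117, 0.1363, 2.0344)
after S2 (triangulate): (-1.8517, -1.9202, 0.2154)
after S3 (kf_track): (-1.0078, -0.8666, -0.5630)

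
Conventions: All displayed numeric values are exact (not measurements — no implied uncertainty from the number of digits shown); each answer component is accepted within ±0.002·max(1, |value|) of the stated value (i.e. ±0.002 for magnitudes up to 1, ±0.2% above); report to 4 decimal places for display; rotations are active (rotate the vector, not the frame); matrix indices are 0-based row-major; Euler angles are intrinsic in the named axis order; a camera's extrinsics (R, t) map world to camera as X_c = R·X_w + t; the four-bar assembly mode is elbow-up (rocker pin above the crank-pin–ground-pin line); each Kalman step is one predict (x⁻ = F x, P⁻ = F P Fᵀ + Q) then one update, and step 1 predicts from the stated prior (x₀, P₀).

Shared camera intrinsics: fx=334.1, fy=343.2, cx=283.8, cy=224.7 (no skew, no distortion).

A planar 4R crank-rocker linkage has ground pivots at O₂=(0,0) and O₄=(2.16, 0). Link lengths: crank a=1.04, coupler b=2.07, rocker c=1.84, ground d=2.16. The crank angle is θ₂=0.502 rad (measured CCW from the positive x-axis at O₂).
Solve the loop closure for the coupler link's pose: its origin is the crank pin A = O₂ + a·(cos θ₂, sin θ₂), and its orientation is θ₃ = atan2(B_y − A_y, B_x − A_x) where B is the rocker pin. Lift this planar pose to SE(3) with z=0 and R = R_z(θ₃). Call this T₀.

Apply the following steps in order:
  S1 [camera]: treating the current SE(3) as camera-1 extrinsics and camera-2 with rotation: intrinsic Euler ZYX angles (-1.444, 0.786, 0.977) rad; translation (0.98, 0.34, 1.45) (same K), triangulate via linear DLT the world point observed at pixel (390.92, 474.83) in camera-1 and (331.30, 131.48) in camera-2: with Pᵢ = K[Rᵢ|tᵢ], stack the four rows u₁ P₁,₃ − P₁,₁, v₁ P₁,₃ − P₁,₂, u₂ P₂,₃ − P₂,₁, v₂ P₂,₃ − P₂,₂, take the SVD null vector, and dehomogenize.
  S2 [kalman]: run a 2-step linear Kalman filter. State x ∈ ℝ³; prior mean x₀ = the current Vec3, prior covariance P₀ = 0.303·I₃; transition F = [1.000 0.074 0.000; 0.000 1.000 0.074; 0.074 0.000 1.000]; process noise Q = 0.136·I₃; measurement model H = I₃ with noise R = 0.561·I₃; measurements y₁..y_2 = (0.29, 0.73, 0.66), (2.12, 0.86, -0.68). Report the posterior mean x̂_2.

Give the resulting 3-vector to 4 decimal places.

source (fourbar_fk): coupler pose = R=[0.7766 -0.6300 0.0000; 0.6300 0.7766 0.0000; 0.0000 0.0000 1.0000], t=(0.9117, 0.5004, 0.0000)
after S1 (triangulate): (-0.0494, 0.6863, 1.3752)
after S2 (kf_track): (0.9375, 0.8488, 0.3907)

result = (0.9375, 0.8488, 0.3907)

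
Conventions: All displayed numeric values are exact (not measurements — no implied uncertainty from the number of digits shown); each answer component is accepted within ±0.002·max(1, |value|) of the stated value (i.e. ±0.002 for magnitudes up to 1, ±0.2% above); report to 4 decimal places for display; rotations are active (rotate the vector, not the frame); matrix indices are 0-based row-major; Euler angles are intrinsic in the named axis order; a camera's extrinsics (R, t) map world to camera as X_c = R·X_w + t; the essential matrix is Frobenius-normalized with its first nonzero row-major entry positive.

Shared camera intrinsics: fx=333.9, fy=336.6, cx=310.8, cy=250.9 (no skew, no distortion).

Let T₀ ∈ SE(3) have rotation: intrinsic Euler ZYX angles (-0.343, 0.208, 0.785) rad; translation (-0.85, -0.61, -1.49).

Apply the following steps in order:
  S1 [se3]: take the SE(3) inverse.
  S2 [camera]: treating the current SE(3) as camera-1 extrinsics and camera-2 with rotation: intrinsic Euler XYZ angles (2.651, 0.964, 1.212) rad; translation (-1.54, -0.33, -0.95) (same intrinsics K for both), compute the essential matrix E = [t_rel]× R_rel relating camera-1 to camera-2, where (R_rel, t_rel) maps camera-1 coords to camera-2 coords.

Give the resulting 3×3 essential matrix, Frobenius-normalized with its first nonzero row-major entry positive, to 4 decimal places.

matrix = [0.1985 -0.2082 0.0296; 0.5669 -0.2974 -0.1432; 0.1814 0.4718 -0.4800]

after S1 (invert_se3): R=[0.9215 -0.3291 -0.2065; 0.3754 0.6171 0.6916; -0.1001 -0.7148 0.6921], t=(0.2748, 1.7260, 0.5101)
after S2 (essential): [0.1985 -0.2082 0.0296; 0.5669 -0.2974 -0.1432; 0.1814 0.4718 -0.4800]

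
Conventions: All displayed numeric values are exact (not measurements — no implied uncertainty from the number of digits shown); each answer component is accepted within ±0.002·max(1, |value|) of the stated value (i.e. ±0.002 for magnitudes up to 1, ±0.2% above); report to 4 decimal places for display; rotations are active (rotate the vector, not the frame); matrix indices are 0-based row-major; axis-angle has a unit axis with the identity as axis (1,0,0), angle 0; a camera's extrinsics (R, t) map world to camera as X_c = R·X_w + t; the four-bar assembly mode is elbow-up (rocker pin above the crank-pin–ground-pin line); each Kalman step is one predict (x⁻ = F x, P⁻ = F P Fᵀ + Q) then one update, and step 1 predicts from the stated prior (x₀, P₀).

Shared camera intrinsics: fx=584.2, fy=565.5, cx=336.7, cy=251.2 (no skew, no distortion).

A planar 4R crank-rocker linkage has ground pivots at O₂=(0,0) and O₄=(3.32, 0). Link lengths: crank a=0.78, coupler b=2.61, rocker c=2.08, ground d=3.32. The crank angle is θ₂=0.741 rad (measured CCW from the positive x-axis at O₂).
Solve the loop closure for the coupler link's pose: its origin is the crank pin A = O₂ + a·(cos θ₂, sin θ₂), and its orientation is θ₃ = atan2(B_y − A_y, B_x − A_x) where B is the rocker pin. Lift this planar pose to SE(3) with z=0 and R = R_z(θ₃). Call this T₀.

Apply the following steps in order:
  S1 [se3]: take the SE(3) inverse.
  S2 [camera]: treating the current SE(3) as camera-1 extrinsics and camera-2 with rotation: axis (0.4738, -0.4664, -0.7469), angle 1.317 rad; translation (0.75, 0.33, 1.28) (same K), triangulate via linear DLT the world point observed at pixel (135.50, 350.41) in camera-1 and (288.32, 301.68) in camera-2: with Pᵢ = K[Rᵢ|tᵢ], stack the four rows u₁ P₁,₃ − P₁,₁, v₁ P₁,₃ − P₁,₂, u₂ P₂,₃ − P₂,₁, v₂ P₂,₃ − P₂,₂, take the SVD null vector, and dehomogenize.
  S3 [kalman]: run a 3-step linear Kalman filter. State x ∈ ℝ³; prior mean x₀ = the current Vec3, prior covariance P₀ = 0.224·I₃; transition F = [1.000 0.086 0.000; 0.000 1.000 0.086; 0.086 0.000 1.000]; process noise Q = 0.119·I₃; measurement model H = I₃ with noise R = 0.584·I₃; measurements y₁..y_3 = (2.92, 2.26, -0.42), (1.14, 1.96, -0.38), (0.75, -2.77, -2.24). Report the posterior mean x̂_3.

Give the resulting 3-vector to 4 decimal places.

source (fourbar_fk): coupler pose = R=[0.8266 -0.5628 0.0000; 0.5628 0.8266 0.0000; 0.0000 0.0000 1.0000], t=(0.5755, 0.5265, 0.0000)
after S1 (invert_se3): R=[0.8266 0.5628 0.0000; -0.5628 0.8266 0.0000; 0.0000 0.0000 1.0000], t=(-0.7720, -0.1113, 0.0000)
after S2 (triangulate): (-0.0641, 0.4451, 1.6681)
after S3 (kf_track): (0.9389, -0.0824, -0.5108)

result = (0.9389, -0.0824, -0.5108)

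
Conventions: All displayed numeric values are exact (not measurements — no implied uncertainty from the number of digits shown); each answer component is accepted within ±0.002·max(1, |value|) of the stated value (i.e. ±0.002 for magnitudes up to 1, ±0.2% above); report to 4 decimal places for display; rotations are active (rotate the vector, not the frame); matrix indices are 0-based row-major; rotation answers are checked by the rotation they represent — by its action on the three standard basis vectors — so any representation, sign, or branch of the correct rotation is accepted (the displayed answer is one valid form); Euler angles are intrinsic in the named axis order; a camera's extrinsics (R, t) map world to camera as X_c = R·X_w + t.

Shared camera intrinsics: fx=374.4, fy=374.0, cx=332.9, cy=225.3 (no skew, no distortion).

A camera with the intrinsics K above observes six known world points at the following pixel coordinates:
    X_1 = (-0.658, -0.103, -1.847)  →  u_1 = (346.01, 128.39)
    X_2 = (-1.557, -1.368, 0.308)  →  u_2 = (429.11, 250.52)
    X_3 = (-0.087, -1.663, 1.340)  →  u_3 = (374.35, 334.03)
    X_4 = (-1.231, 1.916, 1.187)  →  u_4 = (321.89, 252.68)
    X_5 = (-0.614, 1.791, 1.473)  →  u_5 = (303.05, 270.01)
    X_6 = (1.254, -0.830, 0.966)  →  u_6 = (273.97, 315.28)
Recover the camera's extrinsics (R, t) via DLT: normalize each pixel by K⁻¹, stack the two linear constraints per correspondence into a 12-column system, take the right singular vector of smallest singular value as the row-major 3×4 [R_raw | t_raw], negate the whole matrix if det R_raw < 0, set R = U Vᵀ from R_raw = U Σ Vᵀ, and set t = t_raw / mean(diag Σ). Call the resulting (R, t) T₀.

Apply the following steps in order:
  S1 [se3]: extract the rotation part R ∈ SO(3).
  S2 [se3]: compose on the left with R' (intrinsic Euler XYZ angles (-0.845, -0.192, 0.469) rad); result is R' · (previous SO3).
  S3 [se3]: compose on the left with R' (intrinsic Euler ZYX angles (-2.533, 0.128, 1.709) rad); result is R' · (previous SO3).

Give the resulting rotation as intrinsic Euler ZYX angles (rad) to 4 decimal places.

rotation (euler_zyx) = (0.1985, 0.5435, 0.2652)

source (pnp_recover): camera pose = R=[-0.8464 -0.5320 0.0247; 0.1546 -0.2011 0.9673; -0.5096 0.8225 0.2525], t=(-0.3300, 0.1201, 6.9608)
after S1 (rot_of_se3): [-0.8464 -0.5320 0.0247; 0.1546 -0.2011 0.9673; -0.5096 0.8225 0.2525]
after S2 (compose_so3): [-0.7125 -0.5336 -0.4557; -0.6543 0.2705 0.7062; -0.2536 0.8013 -0.5418]
after S3 (compose_so3): [0.8391 -0.0574 0.5410; 0.1687 0.9728 -0.1586; -0.5172 0.2244 0.8260]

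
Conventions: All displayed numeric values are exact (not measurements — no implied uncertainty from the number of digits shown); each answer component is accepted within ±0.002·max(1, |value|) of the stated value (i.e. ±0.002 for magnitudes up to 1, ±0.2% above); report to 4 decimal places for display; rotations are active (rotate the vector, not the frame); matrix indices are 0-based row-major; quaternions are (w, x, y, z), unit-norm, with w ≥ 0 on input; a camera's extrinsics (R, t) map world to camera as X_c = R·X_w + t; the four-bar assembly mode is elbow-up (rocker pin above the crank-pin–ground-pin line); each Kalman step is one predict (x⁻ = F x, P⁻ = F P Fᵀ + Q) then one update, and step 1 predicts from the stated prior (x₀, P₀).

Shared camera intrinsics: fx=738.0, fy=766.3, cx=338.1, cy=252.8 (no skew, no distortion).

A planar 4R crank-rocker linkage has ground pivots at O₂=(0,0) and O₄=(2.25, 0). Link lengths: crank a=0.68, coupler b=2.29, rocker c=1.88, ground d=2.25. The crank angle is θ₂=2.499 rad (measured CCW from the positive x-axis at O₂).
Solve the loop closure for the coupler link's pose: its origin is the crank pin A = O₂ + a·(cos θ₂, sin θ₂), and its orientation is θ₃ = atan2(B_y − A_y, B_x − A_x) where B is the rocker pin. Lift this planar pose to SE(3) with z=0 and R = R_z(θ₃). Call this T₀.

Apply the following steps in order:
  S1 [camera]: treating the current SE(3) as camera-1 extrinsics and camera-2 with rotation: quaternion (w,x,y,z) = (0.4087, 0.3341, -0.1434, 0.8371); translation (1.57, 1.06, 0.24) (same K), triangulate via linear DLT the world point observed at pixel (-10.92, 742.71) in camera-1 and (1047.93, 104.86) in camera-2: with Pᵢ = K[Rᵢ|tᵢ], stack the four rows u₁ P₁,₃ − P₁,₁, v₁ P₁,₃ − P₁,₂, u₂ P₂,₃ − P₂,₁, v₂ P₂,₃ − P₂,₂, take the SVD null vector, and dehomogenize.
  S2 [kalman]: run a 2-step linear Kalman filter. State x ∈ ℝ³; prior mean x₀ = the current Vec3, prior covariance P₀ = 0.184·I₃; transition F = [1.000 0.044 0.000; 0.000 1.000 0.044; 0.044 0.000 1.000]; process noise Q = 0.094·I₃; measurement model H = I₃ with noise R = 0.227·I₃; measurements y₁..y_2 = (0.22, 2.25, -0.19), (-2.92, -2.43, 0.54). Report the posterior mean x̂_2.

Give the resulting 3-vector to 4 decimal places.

result = (-1.3312, -0.3702, 0.5905)

source (fourbar_fk): coupler pose = R=[0.8366 -0.5478 0.0000; 0.5478 0.8366 0.0000; 0.0000 0.0000 1.0000], t=(-0.5444, 0.4075, 0.0000)
after S1 (triangulate): (0.1475, 0.8413, 1.8647)
after S2 (kf_track): (-1.3312, -0.3702, 0.5905)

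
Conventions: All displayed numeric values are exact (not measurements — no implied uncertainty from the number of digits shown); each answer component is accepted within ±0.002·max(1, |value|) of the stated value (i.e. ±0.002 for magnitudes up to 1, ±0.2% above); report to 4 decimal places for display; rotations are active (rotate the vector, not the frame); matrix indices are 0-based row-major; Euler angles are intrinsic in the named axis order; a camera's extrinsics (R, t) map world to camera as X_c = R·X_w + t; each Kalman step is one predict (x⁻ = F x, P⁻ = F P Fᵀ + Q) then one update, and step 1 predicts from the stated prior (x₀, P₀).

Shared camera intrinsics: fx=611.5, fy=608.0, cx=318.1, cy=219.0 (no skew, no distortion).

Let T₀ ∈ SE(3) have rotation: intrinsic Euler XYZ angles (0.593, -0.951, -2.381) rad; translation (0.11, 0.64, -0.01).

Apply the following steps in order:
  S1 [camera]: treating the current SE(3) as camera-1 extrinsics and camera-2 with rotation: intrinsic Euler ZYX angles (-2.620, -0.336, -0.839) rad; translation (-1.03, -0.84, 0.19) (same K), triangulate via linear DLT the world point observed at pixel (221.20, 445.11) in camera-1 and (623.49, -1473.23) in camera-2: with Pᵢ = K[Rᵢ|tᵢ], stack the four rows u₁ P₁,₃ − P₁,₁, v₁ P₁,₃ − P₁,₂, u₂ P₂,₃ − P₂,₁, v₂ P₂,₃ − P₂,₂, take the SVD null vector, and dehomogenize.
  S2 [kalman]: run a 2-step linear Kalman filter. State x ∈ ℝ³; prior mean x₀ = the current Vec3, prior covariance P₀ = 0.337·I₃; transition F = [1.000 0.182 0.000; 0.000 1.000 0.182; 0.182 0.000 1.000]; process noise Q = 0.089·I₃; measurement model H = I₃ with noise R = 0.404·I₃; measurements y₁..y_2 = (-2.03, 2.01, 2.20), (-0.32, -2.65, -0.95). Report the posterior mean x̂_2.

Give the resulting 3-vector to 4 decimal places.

result = (-1.0374, -0.3502, 0.1793)

after S1 (triangulate): (-0.8572, 0.1406, 0.8751)
after S2 (kf_track): (-1.0374, -0.3502, 0.1793)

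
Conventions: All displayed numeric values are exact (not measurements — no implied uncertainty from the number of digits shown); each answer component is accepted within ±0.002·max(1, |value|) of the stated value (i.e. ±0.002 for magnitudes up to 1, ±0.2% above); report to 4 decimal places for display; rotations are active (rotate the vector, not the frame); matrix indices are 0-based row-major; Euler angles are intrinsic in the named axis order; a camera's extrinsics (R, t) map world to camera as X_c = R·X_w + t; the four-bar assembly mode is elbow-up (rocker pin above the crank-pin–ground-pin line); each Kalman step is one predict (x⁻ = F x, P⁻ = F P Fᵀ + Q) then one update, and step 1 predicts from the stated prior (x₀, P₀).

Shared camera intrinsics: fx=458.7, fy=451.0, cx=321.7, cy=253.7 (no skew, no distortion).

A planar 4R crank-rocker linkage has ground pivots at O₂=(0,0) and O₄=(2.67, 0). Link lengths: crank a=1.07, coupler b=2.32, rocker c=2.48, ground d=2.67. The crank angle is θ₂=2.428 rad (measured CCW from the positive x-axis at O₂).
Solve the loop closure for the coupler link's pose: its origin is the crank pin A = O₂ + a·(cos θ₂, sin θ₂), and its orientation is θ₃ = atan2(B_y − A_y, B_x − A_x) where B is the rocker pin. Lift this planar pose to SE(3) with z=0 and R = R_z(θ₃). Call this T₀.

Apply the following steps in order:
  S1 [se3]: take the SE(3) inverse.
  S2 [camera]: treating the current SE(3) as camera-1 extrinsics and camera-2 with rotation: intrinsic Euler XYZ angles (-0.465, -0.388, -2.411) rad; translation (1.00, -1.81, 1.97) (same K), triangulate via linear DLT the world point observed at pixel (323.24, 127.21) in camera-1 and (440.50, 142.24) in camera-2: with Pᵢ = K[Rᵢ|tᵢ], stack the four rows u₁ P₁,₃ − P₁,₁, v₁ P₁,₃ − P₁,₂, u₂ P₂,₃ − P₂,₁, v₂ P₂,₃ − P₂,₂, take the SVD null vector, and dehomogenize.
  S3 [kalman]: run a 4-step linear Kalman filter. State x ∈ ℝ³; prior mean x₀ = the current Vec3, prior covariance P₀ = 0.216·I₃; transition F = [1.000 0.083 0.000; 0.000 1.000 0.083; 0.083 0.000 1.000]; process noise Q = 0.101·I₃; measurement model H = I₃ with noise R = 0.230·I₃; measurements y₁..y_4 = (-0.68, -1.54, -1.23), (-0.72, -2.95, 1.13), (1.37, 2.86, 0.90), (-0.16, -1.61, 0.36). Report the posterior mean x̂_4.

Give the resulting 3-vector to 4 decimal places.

source (fourbar_fk): coupler pose = R=[0.8414 -0.5404 0.0000; 0.5404 0.8414 0.0000; 0.0000 0.0000 1.0000], t=(-0.8089, 0.7004, 0.0000)
after S1 (invert_se3): R=[0.8414 0.5404 0.0000; -0.5404 0.8414 0.0000; 0.0000 0.0000 1.0000], t=(0.3021, -1.0265, 0.0000)
after S2 (triangulate): (-0.5448, 0.2998, 1.7107)
after S3 (kf_track): (0.0525, -0.4934, 0.5407)

result = (0.0525, -0.4934, 0.5407)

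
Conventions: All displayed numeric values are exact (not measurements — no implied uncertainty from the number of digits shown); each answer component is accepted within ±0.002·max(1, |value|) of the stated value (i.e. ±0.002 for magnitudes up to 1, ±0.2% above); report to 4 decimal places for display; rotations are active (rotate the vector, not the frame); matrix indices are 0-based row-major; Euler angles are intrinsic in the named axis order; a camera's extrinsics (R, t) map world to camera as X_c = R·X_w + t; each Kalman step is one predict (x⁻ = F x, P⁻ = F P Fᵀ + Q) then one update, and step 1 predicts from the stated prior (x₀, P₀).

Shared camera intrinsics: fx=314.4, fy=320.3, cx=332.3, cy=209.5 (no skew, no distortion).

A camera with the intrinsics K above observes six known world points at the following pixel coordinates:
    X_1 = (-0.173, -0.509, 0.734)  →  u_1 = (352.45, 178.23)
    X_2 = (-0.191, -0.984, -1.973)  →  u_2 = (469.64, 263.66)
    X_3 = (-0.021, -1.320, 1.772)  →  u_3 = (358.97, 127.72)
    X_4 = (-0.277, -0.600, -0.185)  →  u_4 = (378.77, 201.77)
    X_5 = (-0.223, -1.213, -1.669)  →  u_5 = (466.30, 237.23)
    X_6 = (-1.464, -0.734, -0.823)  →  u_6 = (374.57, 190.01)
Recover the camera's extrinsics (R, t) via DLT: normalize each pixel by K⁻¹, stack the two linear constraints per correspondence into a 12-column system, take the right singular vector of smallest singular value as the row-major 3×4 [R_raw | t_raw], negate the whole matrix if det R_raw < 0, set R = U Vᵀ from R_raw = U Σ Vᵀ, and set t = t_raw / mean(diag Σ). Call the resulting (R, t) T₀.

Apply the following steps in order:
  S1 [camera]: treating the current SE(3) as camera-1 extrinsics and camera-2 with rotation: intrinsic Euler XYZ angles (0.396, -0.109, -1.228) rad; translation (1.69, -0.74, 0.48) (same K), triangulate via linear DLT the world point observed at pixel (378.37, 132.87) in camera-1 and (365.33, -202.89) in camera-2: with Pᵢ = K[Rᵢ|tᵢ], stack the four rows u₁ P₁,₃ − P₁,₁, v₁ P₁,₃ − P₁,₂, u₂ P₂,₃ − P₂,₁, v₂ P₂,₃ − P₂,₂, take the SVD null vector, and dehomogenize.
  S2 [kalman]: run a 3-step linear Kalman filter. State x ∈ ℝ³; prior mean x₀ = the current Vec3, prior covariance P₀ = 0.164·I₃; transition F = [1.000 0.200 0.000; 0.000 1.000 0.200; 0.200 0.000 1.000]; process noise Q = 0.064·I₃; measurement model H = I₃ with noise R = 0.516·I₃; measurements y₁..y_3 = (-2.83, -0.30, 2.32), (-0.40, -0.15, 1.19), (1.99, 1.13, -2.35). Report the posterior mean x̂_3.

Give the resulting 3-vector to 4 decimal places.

source (pnp_recover): camera pose = R=[0.5381 -0.7091 -0.4556; 0.3679 0.6839 -0.6300; 0.7584 0.1713 0.6289], t=(0.4702, 0.2600, 6.0515)
after S1 (triangulate): (0.0705, -1.5243, 1.3377)
after S2 (kf_track): (-0.2110, 0.1705, 0.3364)

result = (-0.2110, 0.1705, 0.3364)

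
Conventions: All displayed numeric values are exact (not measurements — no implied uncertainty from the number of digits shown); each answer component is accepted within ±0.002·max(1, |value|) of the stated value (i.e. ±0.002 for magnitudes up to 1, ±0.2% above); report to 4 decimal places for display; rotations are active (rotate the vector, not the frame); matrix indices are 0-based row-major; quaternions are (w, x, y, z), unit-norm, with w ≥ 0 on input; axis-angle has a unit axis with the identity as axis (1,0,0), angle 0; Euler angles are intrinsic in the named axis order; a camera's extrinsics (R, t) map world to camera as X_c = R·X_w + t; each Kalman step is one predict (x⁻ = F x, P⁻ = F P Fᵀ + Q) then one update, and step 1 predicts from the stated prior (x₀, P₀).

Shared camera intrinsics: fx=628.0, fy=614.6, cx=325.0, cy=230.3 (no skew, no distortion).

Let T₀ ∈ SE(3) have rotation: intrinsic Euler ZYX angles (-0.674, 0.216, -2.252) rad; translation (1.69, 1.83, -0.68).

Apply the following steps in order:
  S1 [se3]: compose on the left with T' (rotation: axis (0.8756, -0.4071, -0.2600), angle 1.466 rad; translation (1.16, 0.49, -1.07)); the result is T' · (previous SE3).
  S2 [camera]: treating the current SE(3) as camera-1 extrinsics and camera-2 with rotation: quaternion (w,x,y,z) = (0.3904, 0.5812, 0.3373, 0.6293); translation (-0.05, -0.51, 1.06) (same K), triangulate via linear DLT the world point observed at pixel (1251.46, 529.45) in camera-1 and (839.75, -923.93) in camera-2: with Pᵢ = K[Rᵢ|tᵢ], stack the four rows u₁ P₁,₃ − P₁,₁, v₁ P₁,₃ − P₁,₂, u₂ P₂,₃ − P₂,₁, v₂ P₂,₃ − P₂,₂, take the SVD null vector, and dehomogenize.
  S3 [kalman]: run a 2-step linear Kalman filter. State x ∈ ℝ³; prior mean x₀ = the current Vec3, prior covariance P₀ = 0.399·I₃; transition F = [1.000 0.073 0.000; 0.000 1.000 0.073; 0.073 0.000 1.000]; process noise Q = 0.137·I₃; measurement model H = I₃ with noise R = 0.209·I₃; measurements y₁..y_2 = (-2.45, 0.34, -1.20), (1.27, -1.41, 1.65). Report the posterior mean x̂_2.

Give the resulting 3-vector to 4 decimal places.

after S1 (compose_se3): R=[0.7711 0.0716 0.6326; -0.4288 0.7928 0.4330; -0.4706 -0.6052 0.6421], t=(2.8000, 0.5043, 0.9244)
after S2 (triangulate): (-0.7233, -0.2354, 0.4744)
after S3 (kf_track): (-0.0818, -0.7119, 0.5954)

result = (-0.0818, -0.7119, 0.5954)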